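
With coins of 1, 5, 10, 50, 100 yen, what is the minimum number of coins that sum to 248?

10

248 = 2×100 + 4×10 + 1×5 + 3×1
Total coins = 2 + 4 + 1 + 3 = 10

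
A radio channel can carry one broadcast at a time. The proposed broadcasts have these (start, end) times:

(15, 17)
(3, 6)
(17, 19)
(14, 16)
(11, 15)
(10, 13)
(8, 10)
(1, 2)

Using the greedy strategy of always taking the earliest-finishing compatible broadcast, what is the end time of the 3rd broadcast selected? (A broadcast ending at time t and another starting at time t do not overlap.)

Sort by end time and greedily take each interval whose start is ≥ the last chosen end.
By end time: (1,2), (3,6), (8,10), (10,13), (11,15), (14,16), (15,17), (17,19).
Pick (1,2); next start ≥ 2 → (3,6); next start ≥ 6 → (8,10); next start ≥ 10 → (10,13); next start ≥ 13 → (14,16); next start ≥ 16 → (17,19).
Selected: (1,2) (3,6) (8,10) (10,13) (14,16) (17,19)

10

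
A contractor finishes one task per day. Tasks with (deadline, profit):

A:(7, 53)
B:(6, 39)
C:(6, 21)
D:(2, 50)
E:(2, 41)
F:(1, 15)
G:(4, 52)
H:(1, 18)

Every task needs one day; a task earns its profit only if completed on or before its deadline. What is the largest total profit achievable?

256

Profit order: A=53 G=52 D=50 E=41 B=39 C=21 H=18 F=15
Assign: A→slot 7, G→slot 4, D→slot 2, E→slot 1, B→slot 6, C→slot 5, H skipped, F skipped.
Slots: [1:E] [2:D] [4:G] [5:C] [6:B] [7:A]
Profit = 41 + 50 + 52 + 21 + 39 + 53 = 256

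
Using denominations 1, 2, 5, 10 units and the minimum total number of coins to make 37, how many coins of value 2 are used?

1

Greedy: take as many of the largest coin as possible, then repeat with the remainder.
37 = 3×10 + 1×5 + 1×2
Count of 2: 1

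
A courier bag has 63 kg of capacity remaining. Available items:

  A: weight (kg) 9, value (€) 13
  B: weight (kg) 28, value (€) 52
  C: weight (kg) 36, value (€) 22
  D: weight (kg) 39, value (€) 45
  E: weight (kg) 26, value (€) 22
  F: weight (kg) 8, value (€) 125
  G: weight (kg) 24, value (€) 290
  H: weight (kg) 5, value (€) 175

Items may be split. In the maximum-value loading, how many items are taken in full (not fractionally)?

3

Sort by value per unit weight and fill in that order.
Ratios (sorted): H 35.00, F 15.62, G 12.08, B 1.86, A 1.44, D 1.15, E 0.85, C 0.61
take H (5 @ 175); take F (8 @ 125); take G (24 @ 290); take 26/28 of B → 48.29. Capacity used 63/63.
3 item(s) taken whole; one partial (take 26/28 of B).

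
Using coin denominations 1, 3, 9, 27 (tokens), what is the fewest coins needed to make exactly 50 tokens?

6

50 − 1×27→23 − 2×9→5 − 1×3→2 − 2×1→0
Total coins = 1 + 2 + 1 + 2 = 6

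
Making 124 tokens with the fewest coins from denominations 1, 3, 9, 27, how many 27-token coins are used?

4

124 = 4×27 + 1×9 + 2×3 + 1×1
Count of 27: 4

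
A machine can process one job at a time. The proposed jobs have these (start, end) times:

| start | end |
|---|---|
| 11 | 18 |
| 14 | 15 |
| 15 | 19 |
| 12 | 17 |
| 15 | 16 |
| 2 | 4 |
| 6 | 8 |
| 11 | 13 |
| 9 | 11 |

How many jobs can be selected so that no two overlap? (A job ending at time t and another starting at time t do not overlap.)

6

Greedy by earliest finish: after sorting by end time, pick each interval compatible with the last pick.
By end time: (2,4), (6,8), (9,11), (11,13), (14,15), (15,16), (12,17), (11,18), (15,19).
Pick (2,4); next start ≥ 4 → (6,8); next start ≥ 8 → (9,11); next start ≥ 11 → (11,13); next start ≥ 13 → (14,15); next start ≥ 15 → (15,16).
Selected 6 jobs.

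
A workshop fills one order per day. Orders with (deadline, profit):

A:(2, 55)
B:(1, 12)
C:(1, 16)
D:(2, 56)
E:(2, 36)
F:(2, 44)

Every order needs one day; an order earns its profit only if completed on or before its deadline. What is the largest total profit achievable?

Sort by profit descending; place each in the latest free slot ≤ its deadline.
By profit: D(d2,56), A(d2,55), F(d2,44), E(d2,36), C(d1,16), B(d1,12)
D→slot 2; A→slot 1; F skipped; E skipped; C skipped; B skipped.
Profit = 55 + 56 = 111

111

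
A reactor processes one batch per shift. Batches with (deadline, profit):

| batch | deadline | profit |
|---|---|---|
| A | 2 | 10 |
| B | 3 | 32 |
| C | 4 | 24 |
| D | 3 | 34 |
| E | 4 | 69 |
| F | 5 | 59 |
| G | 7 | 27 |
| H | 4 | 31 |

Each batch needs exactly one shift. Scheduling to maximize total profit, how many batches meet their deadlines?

Sort by profit descending; place each in the latest free slot ≤ its deadline.
Profit order: E=69 F=59 D=34 B=32 H=31 G=27 C=24 A=10
Assign: E→slot 4, F→slot 5, D→slot 3, B→slot 2, H→slot 1, G→slot 7, C skipped, A skipped.
Slots: [1:H] [2:B] [3:D] [4:E] [5:F] [7:G]
6 of 8 scheduled.

6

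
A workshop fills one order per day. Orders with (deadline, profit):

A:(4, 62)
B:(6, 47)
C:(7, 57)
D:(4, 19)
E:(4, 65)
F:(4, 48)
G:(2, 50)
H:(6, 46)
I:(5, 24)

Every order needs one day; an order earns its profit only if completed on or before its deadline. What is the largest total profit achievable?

375

Profit order: E=65 A=62 C=57 G=50 F=48 B=47 H=46 I=24 D=19
Assign: E→slot 4, A→slot 3, C→slot 7, G→slot 2, F→slot 1, B→slot 6, H→slot 5, I skipped, D skipped.
Slots: [1:F] [2:G] [3:A] [4:E] [5:H] [6:B] [7:C]
Profit = 48 + 50 + 62 + 65 + 46 + 47 + 57 = 375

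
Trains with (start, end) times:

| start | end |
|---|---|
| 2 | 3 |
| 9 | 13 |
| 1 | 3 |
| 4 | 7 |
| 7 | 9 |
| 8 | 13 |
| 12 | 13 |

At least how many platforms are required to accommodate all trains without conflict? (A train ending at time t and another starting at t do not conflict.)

The answer is the maximum number of intervals overlapping at any instant.
starts: [1, 2, 4, 7, 8, 9, 12]
ends:   [3, 3, 7, 9, 13, 13, 13]
s1→1 s2→2 e3→1 e3→0 s4→1 e7→0 s7→1 s8→2 e9→1 s9→2 s12→3  — peak 3.

3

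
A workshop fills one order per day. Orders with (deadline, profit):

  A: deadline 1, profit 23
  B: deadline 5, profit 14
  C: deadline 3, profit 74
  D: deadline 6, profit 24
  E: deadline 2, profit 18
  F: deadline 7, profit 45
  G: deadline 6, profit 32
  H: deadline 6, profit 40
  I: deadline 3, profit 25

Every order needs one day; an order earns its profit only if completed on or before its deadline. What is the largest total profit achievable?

Profit order: C=74 F=45 H=40 G=32 I=25 D=24 A=23 E=18 B=14
Assign: C→slot 3, F→slot 7, H→slot 6, G→slot 5, I→slot 2, D→slot 4, A→slot 1, E skipped, B skipped.
Slots: [1:A] [2:I] [3:C] [4:D] [5:G] [6:H] [7:F]
Profit = 23 + 25 + 74 + 24 + 32 + 40 + 45 = 263

263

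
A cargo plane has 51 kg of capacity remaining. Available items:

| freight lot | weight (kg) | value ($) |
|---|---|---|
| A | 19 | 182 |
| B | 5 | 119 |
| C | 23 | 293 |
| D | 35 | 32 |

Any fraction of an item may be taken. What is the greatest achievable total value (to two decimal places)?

597.66

Sort by value per unit weight and fill in that order.
Ratios (sorted): B 23.80, C 12.74, A 9.58, D 0.91
take B (5 @ 119); take C (23 @ 293); take A (19 @ 182); take 4/35 of D → 3.66. Capacity used 51/51.
Total value = 597.66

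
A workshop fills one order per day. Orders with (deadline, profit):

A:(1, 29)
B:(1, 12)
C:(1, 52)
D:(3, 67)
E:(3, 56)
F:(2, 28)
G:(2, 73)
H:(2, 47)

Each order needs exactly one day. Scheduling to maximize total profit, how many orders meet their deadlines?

3

Sort by profit descending; place each in the latest free slot ≤ its deadline.
By profit: G(d2,73), D(d3,67), E(d3,56), C(d1,52), H(d2,47), A(d1,29), F(d2,28), B(d1,12)
G→slot 2; D→slot 3; E→slot 1; C skipped; H skipped; A skipped; F skipped; B skipped.
3 of 8 scheduled.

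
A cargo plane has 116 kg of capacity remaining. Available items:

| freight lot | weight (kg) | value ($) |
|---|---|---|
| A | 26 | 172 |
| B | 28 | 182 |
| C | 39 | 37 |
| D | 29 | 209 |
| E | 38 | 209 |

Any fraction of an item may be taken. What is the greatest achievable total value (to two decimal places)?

Ratios (sorted): D 7.21, A 6.62, B 6.50, E 5.50, C 0.95
take D (29 @ 209); take A (26 @ 172); take B (28 @ 182); take 33/38 of E → 181.50. Capacity used 116/116.
Total value = 744.50

744.50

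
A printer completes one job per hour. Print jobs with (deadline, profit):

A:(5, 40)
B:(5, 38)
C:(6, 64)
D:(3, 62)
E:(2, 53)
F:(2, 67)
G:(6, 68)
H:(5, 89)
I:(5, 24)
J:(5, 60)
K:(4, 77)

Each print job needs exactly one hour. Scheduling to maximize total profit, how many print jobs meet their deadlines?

6

Profit order: H=89 K=77 G=68 F=67 C=64 D=62 J=60 E=53 A=40 B=38 I=24
Assign: H→slot 5, K→slot 4, G→slot 6, F→slot 2, C→slot 3, D→slot 1, J skipped, E skipped, A skipped, B skipped, I skipped.
Slots: [1:D] [2:F] [3:C] [4:K] [5:H] [6:G]
6 of 11 scheduled.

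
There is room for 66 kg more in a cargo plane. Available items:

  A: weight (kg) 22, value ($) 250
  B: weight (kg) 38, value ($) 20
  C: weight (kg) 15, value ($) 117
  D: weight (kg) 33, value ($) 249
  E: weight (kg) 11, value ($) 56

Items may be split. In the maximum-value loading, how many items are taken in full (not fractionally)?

Sort by value per unit weight and fill in that order.
Ratios (sorted): A 11.36, C 7.80, D 7.55, E 5.09, B 0.53
take A (22 @ 250); take C (15 @ 117); take 29/33 of D → 218.82. Capacity used 66/66.
2 item(s) taken whole; one partial (take 29/33 of D).

2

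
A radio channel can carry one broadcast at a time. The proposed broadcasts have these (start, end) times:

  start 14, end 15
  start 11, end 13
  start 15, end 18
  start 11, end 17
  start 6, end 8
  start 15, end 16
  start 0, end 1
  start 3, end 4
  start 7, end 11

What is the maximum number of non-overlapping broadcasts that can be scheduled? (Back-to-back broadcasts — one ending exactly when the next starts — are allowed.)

6

Greedy by earliest finish: after sorting by end time, pick each interval compatible with the last pick.
By end time: (0,1), (3,4), (6,8), (7,11), (11,13), (14,15), (15,16), (11,17), (15,18).
Pick (0,1); next start ≥ 1 → (3,4); next start ≥ 4 → (6,8); next start ≥ 8 → (11,13); next start ≥ 13 → (14,15); next start ≥ 15 → (15,16).
Selected 6 broadcasts.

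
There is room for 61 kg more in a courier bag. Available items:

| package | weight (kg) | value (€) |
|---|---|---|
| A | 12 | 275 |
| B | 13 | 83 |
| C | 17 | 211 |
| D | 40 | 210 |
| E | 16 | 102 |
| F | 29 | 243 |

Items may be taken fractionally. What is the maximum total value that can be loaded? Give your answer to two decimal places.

Greedy by value/weight ratio, highest first.
Order: A (275/12=22.92) > C (211/17=12.41) > F (243/29=8.38) > B (83/13=6.38) > E (102/16=6.38) > D (210/40=5.25)
Fill: take A (12 @ 275) → take C (17 @ 211) → take F (29 @ 243) → take 3/13 of B → 19.15; 61/61 used.
Total value = 748.15

748.15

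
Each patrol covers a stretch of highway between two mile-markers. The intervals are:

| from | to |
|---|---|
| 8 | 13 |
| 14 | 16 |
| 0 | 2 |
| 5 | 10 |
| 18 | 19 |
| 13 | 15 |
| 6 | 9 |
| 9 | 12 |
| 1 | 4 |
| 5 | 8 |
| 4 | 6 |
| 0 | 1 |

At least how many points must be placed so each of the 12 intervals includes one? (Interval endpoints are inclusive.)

5

Sort by right endpoint; whenever an interval is uncovered, place a point at its right end.
Sorted: [0,1] [0,2] [1,4] [4,6] [5,8] [6,9] [5,10] [9,12] [8,13] [13,15] [14,16] [18,19]
{[0,1],[0,2],[1,4]} hit by 1; {[4,6],[5,8],[6,9],[5,10]} hit by 6; {[9,12],[8,13]} hit by 12; {[13,15],[14,16]} hit by 15; {[18,19]} hit by 19.
Points: 1, 6, 12, 15, 19 (5 total).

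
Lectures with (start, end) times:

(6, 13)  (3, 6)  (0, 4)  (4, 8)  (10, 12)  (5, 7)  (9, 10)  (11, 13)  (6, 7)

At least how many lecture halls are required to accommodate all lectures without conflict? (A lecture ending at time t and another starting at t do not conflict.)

4

The answer is the maximum number of intervals overlapping at any instant.
Events (time:±→running): 0:+→1 3:+→2 4:-→1 4:+→2 5:+→3 6:-→2 6:+→3 6:+→4 … peak 4.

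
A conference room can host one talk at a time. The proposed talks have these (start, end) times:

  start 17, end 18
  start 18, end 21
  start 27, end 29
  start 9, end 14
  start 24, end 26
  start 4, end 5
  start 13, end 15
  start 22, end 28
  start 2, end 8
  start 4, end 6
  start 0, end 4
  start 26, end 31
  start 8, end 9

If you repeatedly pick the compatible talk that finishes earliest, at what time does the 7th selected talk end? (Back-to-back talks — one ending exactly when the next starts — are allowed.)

Sort by end time and greedily take each interval whose start is ≥ the last chosen end.
Sorted by end: (0,4)  (4,5)  (4,6)  (2,8)  (8,9)  (9,14)  (13,15)  (17,18)  (18,21)  (24,26)  (22,28)  (27,29)  (26,31)
take (0,4); take (4,5); take (8,9); take (9,14); take (17,18); take (18,21); take (24,26); take (27,29).
Selected: (0,4) (4,5) (8,9) (9,14) (17,18) (18,21) (24,26) (27,29)

26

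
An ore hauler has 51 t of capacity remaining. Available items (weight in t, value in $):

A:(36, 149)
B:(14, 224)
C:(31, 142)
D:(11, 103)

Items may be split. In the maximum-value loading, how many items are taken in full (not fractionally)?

Greedy by value/weight ratio, highest first.
Order: B (224/14=16.00) > D (103/11=9.36) > C (142/31=4.58) > A (149/36=4.14)
Fill: take B (14 @ 224) → take D (11 @ 103) → take 26/31 of C → 119.10; 51/51 used.
2 item(s) taken whole; one partial (take 26/31 of C).

2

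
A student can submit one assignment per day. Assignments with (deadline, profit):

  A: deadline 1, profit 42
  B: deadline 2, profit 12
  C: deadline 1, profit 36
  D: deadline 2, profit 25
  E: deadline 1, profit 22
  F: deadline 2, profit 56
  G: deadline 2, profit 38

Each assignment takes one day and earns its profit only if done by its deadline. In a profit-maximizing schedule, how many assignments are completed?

Sort by profit descending; place each in the latest free slot ≤ its deadline.
Profit order: F=56 A=42 G=38 C=36 D=25 E=22 B=12
Assign: F→slot 2, A→slot 1, G skipped, C skipped, D skipped, E skipped, B skipped.
Slots: [1:A] [2:F]
2 of 7 scheduled.

2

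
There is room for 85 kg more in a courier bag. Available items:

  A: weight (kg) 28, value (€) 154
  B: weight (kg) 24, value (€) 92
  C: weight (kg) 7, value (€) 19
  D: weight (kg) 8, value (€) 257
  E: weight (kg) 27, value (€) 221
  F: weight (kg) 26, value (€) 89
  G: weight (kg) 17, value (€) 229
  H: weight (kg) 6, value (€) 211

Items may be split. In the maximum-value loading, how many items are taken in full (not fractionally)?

4

Order: H (211/6=35.17) > D (257/8=32.12) > G (229/17=13.47) > E (221/27=8.19) > A (154/28=5.50) > B (92/24=3.83) > F (89/26=3.42) > C (19/7=2.71)
Fill: take H (6 @ 211) → take D (8 @ 257) → take G (17 @ 229) → take E (27 @ 221) → take 27/28 of A → 148.50; 85/85 used.
4 item(s) taken whole; one partial (take 27/28 of A).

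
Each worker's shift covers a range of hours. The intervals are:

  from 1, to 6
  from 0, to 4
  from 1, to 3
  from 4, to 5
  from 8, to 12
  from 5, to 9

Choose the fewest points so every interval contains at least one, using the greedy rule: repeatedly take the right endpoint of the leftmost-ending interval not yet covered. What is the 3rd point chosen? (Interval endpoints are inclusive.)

12

Process intervals by earliest right end; each time one isn't hit yet, stab at its right endpoint.
By right end: [1,3]  [0,4]  [4,5]  [1,6]  [5,9]  [8,12]
[1,3] uncovered → point at 3; [4,5] uncovered → point at 5; [8,12] uncovered → point at 12.
Points: 3, 5, 12 (3 total).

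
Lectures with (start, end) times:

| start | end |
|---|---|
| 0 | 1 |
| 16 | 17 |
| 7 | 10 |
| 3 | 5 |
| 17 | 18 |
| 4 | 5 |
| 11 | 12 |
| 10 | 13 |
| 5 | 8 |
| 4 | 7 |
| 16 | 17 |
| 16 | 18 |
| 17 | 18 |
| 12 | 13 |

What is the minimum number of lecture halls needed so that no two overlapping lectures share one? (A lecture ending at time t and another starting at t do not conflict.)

Events (time:±→running): 0:+→1 1:-→0 3:+→1 4:+→2 4:+→3 … peak 3.

3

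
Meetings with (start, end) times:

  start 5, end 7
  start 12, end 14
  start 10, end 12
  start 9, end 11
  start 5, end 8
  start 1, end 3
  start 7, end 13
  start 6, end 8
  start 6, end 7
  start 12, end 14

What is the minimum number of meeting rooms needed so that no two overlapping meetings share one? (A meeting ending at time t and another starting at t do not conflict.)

Count concurrent intervals with a sweep; the peak is the room count.
Events (time:±→running): 1:+→1 3:-→0 5:+→1 5:+→2 6:+→3 6:+→4 … peak 4.

4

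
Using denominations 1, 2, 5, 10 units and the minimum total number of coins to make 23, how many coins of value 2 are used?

1

Greedy: take as many of the largest coin as possible, then repeat with the remainder.
23 = 2×10 + 1×2 + 1×1
Count of 2: 1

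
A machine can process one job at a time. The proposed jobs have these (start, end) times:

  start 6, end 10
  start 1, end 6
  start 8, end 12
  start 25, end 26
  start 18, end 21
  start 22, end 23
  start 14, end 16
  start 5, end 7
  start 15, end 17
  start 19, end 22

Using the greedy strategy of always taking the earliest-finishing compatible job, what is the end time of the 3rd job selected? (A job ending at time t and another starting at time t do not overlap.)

Sort by end time and greedily take each interval whose start is ≥ the last chosen end.
Sorted by end: (1,6)  (5,7)  (6,10)  (8,12)  (14,16)  (15,17)  (18,21)  (19,22)  (22,23)  (25,26)
take (1,6); take (6,10); take (14,16); skip (15,17); take (18,21); take (22,23); take (25,26).
Selected: (1,6) (6,10) (14,16) (18,21) (22,23) (25,26)

16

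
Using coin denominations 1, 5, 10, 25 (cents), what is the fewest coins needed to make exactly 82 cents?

6

82 = 3×25 + 1×5 + 2×1
Total coins = 3 + 1 + 2 = 6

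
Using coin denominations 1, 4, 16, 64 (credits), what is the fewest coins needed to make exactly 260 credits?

Greedy: take as many of the largest coin as possible, then repeat with the remainder.
260 = 4×64 + 1×4
Total coins = 4 + 1 = 5

5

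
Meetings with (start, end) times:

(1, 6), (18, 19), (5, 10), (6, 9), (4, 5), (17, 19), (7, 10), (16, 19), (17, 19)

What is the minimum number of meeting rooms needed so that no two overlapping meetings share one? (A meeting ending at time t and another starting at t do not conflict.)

Count concurrent intervals with a sweep; the peak is the room count.
Events (time:±→running): 1:+→1 4:+→2 5:-→1 5:+→2 6:-→1 6:+→2 7:+→3 9:-→2 10:-→1 10:-→0 16:+→1 17:+→2 17:+→3 18:+→4 … peak 4.

4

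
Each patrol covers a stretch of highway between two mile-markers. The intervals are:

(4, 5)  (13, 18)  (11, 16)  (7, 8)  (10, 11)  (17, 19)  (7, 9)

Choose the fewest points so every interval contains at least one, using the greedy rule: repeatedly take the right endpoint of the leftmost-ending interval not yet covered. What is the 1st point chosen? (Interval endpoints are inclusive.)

Sorted: [4,5] [7,8] [7,9] [10,11] [11,16] [13,18] [17,19]
{[4,5]} hit by 5; {[7,8],[7,9]} hit by 8; {[10,11],[11,16]} hit by 11; {[13,18],[17,19]} hit by 18.
Points: 5, 8, 11, 18 (4 total).

5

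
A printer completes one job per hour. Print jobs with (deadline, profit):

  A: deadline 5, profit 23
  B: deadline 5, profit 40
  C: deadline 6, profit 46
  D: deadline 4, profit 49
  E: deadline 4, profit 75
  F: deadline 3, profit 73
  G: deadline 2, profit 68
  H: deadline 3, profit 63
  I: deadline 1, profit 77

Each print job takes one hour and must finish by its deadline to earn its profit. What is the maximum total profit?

379

Sort by profit descending; place each in the latest free slot ≤ its deadline.
By profit: I(d1,77), E(d4,75), F(d3,73), G(d2,68), H(d3,63), D(d4,49), C(d6,46), B(d5,40), A(d5,23)
I→slot 1; E→slot 4; F→slot 3; G→slot 2; H skipped; D skipped; C→slot 6; B→slot 5; A skipped.
Profit = 77 + 68 + 73 + 75 + 40 + 46 = 379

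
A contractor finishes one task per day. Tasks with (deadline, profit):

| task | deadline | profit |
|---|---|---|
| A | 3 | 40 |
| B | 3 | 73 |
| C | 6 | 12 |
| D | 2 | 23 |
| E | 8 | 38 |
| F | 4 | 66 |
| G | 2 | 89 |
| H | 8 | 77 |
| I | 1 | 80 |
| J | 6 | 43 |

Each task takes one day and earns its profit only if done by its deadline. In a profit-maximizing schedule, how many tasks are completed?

Take jobs in profit order; each goes to the latest open slot no later than its deadline.
By profit: G(d2,89), I(d1,80), H(d8,77), B(d3,73), F(d4,66), J(d6,43), A(d3,40), E(d8,38), D(d2,23), C(d6,12)
G→slot 2; I→slot 1; H→slot 8; B→slot 3; F→slot 4; J→slot 6; A skipped; E→slot 7; D skipped; C→slot 5.
8 of 10 scheduled.

8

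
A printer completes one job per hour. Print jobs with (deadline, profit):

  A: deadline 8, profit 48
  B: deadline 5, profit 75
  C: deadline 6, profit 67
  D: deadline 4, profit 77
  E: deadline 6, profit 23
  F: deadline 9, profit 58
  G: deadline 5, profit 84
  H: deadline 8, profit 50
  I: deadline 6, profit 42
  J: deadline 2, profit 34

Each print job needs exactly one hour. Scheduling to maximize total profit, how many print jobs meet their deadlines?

9

By profit: G(d5,84), D(d4,77), B(d5,75), C(d6,67), F(d9,58), H(d8,50), A(d8,48), I(d6,42), J(d2,34), E(d6,23)
G→slot 5; D→slot 4; B→slot 3; C→slot 6; F→slot 9; H→slot 8; A→slot 7; I→slot 2; J→slot 1; E skipped.
9 of 10 scheduled.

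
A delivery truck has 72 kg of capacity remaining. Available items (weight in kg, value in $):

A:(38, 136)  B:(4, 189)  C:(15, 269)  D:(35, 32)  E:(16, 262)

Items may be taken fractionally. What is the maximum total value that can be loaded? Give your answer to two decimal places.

Ratios (sorted): B 47.25, C 17.93, E 16.38, A 3.58, D 0.91
take B (4 @ 189); take C (15 @ 269); take E (16 @ 262); take 37/38 of A → 132.42. Capacity used 72/72.
Total value = 852.42

852.42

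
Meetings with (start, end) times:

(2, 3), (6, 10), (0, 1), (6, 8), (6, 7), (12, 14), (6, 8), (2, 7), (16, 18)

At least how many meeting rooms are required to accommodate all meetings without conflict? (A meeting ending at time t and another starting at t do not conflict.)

The answer is the maximum number of intervals overlapping at any instant.
starts: [0, 2, 2, 6, 6, 6, 6, 12, 16]
ends:   [1, 3, 7, 7, 8, 8, 10, 14, 18]
s0→1 e1→0 s2→1 s2→2 e3→1 s6→2 s6→3 s6→4 s6→5  — peak 5.

5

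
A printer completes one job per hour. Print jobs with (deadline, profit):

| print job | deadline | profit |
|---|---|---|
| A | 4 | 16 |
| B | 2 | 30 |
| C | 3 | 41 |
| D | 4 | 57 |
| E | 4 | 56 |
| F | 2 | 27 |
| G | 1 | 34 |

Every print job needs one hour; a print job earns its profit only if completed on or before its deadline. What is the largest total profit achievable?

188

Sort by profit descending; place each in the latest free slot ≤ its deadline.
Profit order: D=57 E=56 C=41 G=34 B=30 F=27 A=16
Assign: D→slot 4, E→slot 3, C→slot 2, G→slot 1, B skipped, F skipped, A skipped.
Slots: [1:G] [2:C] [3:E] [4:D]
Profit = 34 + 41 + 56 + 57 = 188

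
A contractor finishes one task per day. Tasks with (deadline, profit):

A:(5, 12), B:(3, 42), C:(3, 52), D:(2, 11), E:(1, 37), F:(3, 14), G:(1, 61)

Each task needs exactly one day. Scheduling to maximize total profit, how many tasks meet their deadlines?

By profit: G(d1,61), C(d3,52), B(d3,42), E(d1,37), F(d3,14), A(d5,12), D(d2,11)
G→slot 1; C→slot 3; B→slot 2; E skipped; F skipped; A→slot 5; D skipped.
4 of 7 scheduled.

4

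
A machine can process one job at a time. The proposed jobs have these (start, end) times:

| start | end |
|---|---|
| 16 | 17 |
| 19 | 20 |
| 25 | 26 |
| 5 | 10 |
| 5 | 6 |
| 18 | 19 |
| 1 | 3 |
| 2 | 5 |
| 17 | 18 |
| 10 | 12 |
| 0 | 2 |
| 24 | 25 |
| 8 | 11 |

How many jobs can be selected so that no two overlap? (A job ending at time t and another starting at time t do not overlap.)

Order by finish time; keep every interval that doesn't clash with the previous kept one.
Sorted by end: (0,2)  (1,3)  (2,5)  (5,6)  (5,10)  (8,11)  (10,12)  (16,17)  (17,18)  (18,19)  (19,20)  (24,25)  (25,26)
take (0,2); take (2,5); take (5,6); skip (5,10); take (8,11); take (16,17); take (17,18); take (18,19); take (19,20); take (24,25); take (25,26).
Selected 10 jobs.

10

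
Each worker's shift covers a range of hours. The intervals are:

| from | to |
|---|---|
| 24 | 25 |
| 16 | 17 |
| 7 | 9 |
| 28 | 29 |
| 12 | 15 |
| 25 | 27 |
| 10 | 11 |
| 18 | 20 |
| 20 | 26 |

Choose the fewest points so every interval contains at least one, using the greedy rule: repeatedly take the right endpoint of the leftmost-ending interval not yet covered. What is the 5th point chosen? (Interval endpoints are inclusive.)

20

Sorted: [7,9] [10,11] [12,15] [16,17] [18,20] [24,25] [20,26] [25,27] [28,29]
{[7,9]} hit by 9; {[10,11]} hit by 11; {[12,15]} hit by 15; {[16,17]} hit by 17; {[18,20]} hit by 20; {[24,25],[20,26],[25,27]} hit by 25; {[28,29]} hit by 29.
Points: 9, 11, 15, 17, 20, 25, 29 (7 total).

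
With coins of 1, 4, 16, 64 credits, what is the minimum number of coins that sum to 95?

95 = 1×64 + 1×16 + 3×4 + 3×1
Total coins = 1 + 1 + 3 + 3 = 8

8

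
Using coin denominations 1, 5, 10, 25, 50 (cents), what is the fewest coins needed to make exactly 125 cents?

Use the largest denomination that fits, subtract, and repeat.
125 = 2×50 + 1×25
Total coins = 2 + 1 = 3

3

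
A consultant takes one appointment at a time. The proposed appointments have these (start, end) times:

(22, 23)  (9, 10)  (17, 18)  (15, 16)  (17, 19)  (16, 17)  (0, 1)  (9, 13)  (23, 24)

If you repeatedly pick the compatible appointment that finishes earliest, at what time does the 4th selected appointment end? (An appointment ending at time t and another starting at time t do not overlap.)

17

Greedy by earliest finish: after sorting by end time, pick each interval compatible with the last pick.
By end time: (0,1), (9,10), (9,13), (15,16), (16,17), (17,18), (17,19), (22,23), (23,24).
Pick (0,1); next start ≥ 1 → (9,10); next start ≥ 10 → (15,16); next start ≥ 16 → (16,17); next start ≥ 17 → (17,18); next start ≥ 18 → (22,23); next start ≥ 23 → (23,24).
Selected: (0,1) (9,10) (15,16) (16,17) (17,18) (22,23) (23,24)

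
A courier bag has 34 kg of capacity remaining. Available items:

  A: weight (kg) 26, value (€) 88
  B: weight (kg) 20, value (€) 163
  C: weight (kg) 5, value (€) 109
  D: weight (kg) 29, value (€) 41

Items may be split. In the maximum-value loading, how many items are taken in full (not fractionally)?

Sort by value per unit weight and fill in that order.
Order: C (109/5=21.80) > B (163/20=8.15) > A (88/26=3.38) > D (41/29=1.41)
Fill: take C (5 @ 109) → take B (20 @ 163) → take 9/26 of A → 30.46; 34/34 used.
2 item(s) taken whole; one partial (take 9/26 of A).

2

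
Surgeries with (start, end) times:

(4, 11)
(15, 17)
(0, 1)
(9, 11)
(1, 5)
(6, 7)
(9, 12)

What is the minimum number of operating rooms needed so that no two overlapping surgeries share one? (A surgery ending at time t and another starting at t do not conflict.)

3

The answer is the maximum number of intervals overlapping at any instant.
Events (time:±→running): 0:+→1 1:-→0 1:+→1 4:+→2 5:-→1 6:+→2 7:-→1 9:+→2 9:+→3 … peak 3.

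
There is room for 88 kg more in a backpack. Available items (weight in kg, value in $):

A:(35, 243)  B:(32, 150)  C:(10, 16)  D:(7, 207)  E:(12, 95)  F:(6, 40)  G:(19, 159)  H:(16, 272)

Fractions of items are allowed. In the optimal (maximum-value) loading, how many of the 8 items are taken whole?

4

Order: D (207/7=29.57) > H (272/16=17.00) > G (159/19=8.37) > E (95/12=7.92) > A (243/35=6.94) > F (40/6=6.67) > B (150/32=4.69) > C (16/10=1.60)
Fill: take D (7 @ 207) → take H (16 @ 272) → take G (19 @ 159) → take E (12 @ 95) → take 34/35 of A → 236.06; 88/88 used.
4 item(s) taken whole; one partial (take 34/35 of A).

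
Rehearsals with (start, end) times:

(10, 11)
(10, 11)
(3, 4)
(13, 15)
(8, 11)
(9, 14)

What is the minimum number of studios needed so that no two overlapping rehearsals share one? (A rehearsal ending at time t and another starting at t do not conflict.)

Events (time:±→running): 3:+→1 4:-→0 8:+→1 9:+→2 10:+→3 10:+→4 … peak 4.

4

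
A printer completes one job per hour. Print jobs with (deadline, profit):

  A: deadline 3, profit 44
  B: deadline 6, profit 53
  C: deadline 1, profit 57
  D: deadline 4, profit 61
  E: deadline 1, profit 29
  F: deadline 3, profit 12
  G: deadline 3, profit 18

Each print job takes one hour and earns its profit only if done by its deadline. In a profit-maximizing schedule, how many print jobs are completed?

Sort by profit descending; place each in the latest free slot ≤ its deadline.
By profit: D(d4,61), C(d1,57), B(d6,53), A(d3,44), E(d1,29), G(d3,18), F(d3,12)
D→slot 4; C→slot 1; B→slot 6; A→slot 3; E skipped; G→slot 2; F skipped.
5 of 7 scheduled.

5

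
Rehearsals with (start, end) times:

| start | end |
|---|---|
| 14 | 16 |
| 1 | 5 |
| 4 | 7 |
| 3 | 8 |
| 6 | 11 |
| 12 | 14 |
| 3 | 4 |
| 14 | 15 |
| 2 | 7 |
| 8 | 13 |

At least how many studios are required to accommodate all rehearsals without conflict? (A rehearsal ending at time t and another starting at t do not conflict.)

Events (time:±→running): 1:+→1 2:+→2 3:+→3 3:+→4 … peak 4.

4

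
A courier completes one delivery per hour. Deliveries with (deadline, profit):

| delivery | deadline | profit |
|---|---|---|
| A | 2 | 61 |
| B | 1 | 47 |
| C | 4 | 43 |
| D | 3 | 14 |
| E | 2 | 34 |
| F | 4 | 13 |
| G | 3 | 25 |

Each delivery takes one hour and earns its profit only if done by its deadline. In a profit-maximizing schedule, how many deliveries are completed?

Sort by profit descending; place each in the latest free slot ≤ its deadline.
Profit order: A=61 B=47 C=43 E=34 G=25 D=14 F=13
Assign: A→slot 2, B→slot 1, C→slot 4, E skipped, G→slot 3, D skipped, F skipped.
Slots: [1:B] [2:A] [3:G] [4:C]
4 of 7 scheduled.

4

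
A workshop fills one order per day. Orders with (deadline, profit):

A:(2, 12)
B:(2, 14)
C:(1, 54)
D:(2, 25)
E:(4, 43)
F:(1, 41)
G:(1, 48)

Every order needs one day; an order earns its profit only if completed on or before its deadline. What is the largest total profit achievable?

Sort by profit descending; place each in the latest free slot ≤ its deadline.
Profit order: C=54 G=48 E=43 F=41 D=25 B=14 A=12
Assign: C→slot 1, G skipped, E→slot 4, F skipped, D→slot 2, B skipped, A skipped.
Slots: [1:C] [2:D] [4:E]
Profit = 54 + 25 + 43 = 122

122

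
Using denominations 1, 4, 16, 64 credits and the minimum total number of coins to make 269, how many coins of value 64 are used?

4

269 = 4×64 + 3×4 + 1×1
Count of 64: 4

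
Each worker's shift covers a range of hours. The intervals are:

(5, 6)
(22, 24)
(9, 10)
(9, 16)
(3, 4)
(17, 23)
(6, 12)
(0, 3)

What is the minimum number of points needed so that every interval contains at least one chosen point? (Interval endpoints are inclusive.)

4

Sort by right endpoint; whenever an interval is uncovered, place a point at its right end.
By right end: [0,3]  [3,4]  [5,6]  [9,10]  [6,12]  [9,16]  [17,23]  [22,24]
[0,3] uncovered → point at 3; [5,6] uncovered → point at 6; [9,10] uncovered → point at 10; [17,23] uncovered → point at 23.
Points: 3, 6, 10, 23 (4 total).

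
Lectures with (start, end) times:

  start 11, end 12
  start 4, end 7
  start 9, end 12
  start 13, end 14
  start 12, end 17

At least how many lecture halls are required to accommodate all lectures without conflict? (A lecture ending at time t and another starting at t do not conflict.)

2

Count concurrent intervals with a sweep; the peak is the room count.
starts: [4, 9, 11, 12, 13]
ends:   [7, 12, 12, 14, 17]
s4→1 e7→0 s9→1 s11→2  — peak 2.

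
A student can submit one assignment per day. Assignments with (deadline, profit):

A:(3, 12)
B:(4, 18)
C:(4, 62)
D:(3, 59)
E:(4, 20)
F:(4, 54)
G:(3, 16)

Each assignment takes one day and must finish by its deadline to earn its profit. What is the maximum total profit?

195

Profit order: C=62 D=59 F=54 E=20 B=18 G=16 A=12
Assign: C→slot 4, D→slot 3, F→slot 2, E→slot 1, B skipped, G skipped, A skipped.
Slots: [1:E] [2:F] [3:D] [4:C]
Profit = 20 + 54 + 59 + 62 = 195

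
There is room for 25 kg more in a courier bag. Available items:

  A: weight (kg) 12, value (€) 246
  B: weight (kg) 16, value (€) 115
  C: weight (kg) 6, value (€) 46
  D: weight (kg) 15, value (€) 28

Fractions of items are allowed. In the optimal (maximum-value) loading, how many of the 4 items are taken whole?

Sort by value per unit weight and fill in that order.
Order: A (246/12=20.50) > C (46/6=7.67) > B (115/16=7.19) > D (28/15=1.87)
Fill: take A (12 @ 246) → take C (6 @ 46) → take 7/16 of B → 50.31; 25/25 used.
2 item(s) taken whole; one partial (take 7/16 of B).

2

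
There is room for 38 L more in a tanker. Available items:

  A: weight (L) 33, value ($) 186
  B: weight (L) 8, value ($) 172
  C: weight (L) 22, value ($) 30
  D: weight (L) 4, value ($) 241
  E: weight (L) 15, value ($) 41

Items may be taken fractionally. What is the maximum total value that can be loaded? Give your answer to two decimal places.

Sort by value per unit weight and fill in that order.
Order: D (241/4=60.25) > B (172/8=21.50) > A (186/33=5.64) > E (41/15=2.73) > C (30/22=1.36)
Fill: take D (4 @ 241) → take B (8 @ 172) → take 26/33 of A → 146.55; 38/38 used.
Total value = 559.55

559.55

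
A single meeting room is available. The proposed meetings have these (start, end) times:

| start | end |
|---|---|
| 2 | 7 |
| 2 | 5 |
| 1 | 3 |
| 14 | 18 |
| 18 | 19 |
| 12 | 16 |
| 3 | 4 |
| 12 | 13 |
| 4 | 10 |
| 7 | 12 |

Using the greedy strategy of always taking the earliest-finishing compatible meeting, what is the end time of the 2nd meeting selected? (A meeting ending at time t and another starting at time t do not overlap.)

4

Sorted by end: (1,3)  (3,4)  (2,5)  (2,7)  (4,10)  (7,12)  (12,13)  (12,16)  (14,18)  (18,19)
take (1,3); take (3,4); skip (2,5); take (4,10); take (12,13); skip (12,16); take (14,18); take (18,19).
Selected: (1,3) (3,4) (4,10) (12,13) (14,18) (18,19)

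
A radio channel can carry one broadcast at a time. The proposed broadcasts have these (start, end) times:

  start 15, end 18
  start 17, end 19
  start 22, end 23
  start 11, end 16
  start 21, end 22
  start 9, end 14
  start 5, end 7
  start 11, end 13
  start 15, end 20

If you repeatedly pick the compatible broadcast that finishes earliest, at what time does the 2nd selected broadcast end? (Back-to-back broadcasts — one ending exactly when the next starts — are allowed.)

Order by finish time; keep every interval that doesn't clash with the previous kept one.
By end time: (5,7), (11,13), (9,14), (11,16), (15,18), (17,19), (15,20), (21,22), (22,23).
Pick (5,7); next start ≥ 7 → (11,13); next start ≥ 13 → (15,18); next start ≥ 18 → (21,22); next start ≥ 22 → (22,23).
Selected: (5,7) (11,13) (15,18) (21,22) (22,23)

13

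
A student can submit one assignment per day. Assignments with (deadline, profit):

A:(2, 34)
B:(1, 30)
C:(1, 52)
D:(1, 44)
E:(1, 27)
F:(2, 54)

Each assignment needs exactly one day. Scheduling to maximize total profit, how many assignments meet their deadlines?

2

Profit order: F=54 C=52 D=44 A=34 B=30 E=27
Assign: F→slot 2, C→slot 1, D skipped, A skipped, B skipped, E skipped.
Slots: [1:C] [2:F]
2 of 6 scheduled.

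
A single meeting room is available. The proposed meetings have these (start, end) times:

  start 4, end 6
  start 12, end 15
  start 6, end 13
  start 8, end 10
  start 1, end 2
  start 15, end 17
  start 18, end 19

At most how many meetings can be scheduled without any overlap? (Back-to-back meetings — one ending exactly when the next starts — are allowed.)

By end time: (1,2), (4,6), (8,10), (6,13), (12,15), (15,17), (18,19).
Pick (1,2); next start ≥ 2 → (4,6); next start ≥ 6 → (8,10); next start ≥ 10 → (12,15); next start ≥ 15 → (15,17); next start ≥ 17 → (18,19).
Selected 6 meetings.

6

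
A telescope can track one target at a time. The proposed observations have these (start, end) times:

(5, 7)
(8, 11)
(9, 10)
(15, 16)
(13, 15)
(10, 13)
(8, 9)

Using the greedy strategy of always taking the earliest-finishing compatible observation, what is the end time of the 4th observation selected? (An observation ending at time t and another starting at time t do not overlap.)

13

Sort by end time and greedily take each interval whose start is ≥ the last chosen end.
By end time: (5,7), (8,9), (9,10), (8,11), (10,13), (13,15), (15,16).
Pick (5,7); next start ≥ 7 → (8,9); next start ≥ 9 → (9,10); next start ≥ 10 → (10,13); next start ≥ 13 → (13,15); next start ≥ 15 → (15,16).
Selected: (5,7) (8,9) (9,10) (10,13) (13,15) (15,16)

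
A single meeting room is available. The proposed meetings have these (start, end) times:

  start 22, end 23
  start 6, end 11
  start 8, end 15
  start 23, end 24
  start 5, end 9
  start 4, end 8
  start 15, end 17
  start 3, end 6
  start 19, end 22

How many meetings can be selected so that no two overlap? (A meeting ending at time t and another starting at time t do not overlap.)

By end time: (3,6), (4,8), (5,9), (6,11), (8,15), (15,17), (19,22), (22,23), (23,24).
Pick (3,6); next start ≥ 6 → (6,11); next start ≥ 11 → (15,17); next start ≥ 17 → (19,22); next start ≥ 22 → (22,23); next start ≥ 23 → (23,24).
Selected 6 meetings.

6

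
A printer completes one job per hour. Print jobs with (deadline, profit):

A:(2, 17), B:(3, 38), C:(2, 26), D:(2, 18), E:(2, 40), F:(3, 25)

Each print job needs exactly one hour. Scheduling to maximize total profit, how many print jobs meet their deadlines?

3

Take jobs in profit order; each goes to the latest open slot no later than its deadline.
Profit order: E=40 B=38 C=26 F=25 D=18 A=17
Assign: E→slot 2, B→slot 3, C→slot 1, F skipped, D skipped, A skipped.
Slots: [1:C] [2:E] [3:B]
3 of 6 scheduled.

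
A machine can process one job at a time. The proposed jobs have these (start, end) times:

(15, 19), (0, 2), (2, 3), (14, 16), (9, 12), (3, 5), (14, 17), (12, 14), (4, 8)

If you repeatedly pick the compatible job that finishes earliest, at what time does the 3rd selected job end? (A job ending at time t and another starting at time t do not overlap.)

By end time: (0,2), (2,3), (3,5), (4,8), (9,12), (12,14), (14,16), (14,17), (15,19).
Pick (0,2); next start ≥ 2 → (2,3); next start ≥ 3 → (3,5); next start ≥ 5 → (9,12); next start ≥ 12 → (12,14); next start ≥ 14 → (14,16).
Selected: (0,2) (2,3) (3,5) (9,12) (12,14) (14,16)

5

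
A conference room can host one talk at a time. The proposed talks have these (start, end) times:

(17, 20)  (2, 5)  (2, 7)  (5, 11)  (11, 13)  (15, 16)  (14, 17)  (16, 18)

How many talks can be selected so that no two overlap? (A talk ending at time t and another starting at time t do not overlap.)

5

Sorted by end: (2,5)  (2,7)  (5,11)  (11,13)  (15,16)  (14,17)  (16,18)  (17,20)
take (2,5); take (5,11); take (11,13); take (15,16); take (16,18).
Selected 5 talks.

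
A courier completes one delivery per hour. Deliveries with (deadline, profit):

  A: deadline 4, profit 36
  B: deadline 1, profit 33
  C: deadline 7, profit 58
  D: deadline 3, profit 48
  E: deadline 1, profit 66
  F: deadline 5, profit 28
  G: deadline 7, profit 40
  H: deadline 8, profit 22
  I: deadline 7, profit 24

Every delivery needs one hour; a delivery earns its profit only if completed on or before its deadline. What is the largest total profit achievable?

322

Sort by profit descending; place each in the latest free slot ≤ its deadline.
By profit: E(d1,66), C(d7,58), D(d3,48), G(d7,40), A(d4,36), B(d1,33), F(d5,28), I(d7,24), H(d8,22)
E→slot 1; C→slot 7; D→slot 3; G→slot 6; A→slot 4; B skipped; F→slot 5; I→slot 2; H→slot 8.
Profit = 66 + 24 + 48 + 36 + 28 + 40 + 58 + 22 = 322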